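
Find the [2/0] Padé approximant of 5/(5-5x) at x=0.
x**2 + x + 1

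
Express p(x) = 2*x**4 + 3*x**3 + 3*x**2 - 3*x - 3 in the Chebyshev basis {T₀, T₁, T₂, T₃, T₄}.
(-3/4)T₀ + (-3/4)T₁ + (5/2)T₂ + (3/4)T₃ + (1/4)T₄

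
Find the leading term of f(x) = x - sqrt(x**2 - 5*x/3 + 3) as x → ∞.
5/6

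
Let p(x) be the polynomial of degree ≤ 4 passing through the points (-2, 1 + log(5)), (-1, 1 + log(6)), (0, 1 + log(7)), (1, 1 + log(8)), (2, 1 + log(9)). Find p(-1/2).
1 + log(3**(33/64)*5**(123/128)*7**(45/64)/5)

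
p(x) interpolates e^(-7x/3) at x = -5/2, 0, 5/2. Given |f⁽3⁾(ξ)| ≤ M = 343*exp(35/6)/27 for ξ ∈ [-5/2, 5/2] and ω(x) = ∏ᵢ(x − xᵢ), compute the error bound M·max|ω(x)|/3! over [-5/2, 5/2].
42875*sqrt(3)*exp(35/6)/5832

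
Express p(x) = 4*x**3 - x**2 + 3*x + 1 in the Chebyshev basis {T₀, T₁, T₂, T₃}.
(1/2)T₀ + (6)T₁ + (-1/2)T₂ + T₃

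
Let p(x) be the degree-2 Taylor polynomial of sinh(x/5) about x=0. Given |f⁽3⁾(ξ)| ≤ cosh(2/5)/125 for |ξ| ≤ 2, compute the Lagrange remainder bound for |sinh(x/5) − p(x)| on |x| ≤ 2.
4*cosh(2/5)/375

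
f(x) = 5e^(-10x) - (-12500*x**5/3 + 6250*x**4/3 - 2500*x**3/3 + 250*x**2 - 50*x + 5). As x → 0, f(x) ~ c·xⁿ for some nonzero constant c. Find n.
6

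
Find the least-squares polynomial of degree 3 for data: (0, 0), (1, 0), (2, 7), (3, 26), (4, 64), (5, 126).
-1/63 + (-241/189)x + (7/18)x² + (53/54)x³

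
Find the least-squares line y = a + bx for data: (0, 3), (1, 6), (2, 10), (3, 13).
a = 29/10, b = 17/5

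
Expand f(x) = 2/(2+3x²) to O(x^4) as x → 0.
1 - 3*x**2/2 + O(x**4)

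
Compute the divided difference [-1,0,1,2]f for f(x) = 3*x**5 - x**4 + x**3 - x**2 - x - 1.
14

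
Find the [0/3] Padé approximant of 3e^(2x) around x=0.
3/(-4*x**3/3 + 2*x**2 - 2*x + 1)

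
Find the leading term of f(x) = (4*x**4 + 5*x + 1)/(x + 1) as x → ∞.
4*x**3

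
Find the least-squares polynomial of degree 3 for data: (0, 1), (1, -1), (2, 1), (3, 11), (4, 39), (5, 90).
58/63 + (-125/189)x + (-527/252)x² + (125/108)x³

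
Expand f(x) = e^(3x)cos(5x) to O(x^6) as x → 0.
1 + 3*x - 8*x**2 - 33*x**3 - 161*x**4/6 + 239*x**5/10 + O(x**6)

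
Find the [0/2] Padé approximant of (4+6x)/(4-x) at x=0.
1/(21*x**2/8 - 7*x/4 + 1)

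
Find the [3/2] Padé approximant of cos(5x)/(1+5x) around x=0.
(875*x**3/12 - 175*x**2/12 - 5*x + 1)/(1 - 325*x**2/12)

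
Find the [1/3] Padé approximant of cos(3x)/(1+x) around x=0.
(1 - 15*x/4)/(-99*x**3/8 + 3*x**2/4 - 11*x/4 + 1)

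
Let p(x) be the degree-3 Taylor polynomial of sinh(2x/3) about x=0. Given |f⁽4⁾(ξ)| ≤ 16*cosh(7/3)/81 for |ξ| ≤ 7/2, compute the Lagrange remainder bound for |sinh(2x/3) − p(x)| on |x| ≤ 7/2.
2401*cosh(7/3)/1944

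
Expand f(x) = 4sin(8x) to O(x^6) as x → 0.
32*x - 1024*x**3/3 + 16384*x**5/15 + O(x**6)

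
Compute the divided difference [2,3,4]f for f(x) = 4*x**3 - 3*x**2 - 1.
33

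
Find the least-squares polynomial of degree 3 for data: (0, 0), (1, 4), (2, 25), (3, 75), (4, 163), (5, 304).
-1/14 + (-29/84)x + (37/14)x² + (23/12)x³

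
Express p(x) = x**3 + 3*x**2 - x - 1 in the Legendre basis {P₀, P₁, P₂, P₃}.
(-2/5)P₁ + (2)P₂ + (2/5)P₃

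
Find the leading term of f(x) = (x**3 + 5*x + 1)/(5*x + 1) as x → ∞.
x**2/5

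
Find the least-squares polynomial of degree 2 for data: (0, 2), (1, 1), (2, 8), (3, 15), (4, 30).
62/35 + (-15/7)x + (16/7)x²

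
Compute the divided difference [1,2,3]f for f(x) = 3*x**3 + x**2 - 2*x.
19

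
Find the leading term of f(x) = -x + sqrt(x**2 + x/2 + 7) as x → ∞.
1/4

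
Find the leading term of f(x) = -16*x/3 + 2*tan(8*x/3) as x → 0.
1024*x**3/81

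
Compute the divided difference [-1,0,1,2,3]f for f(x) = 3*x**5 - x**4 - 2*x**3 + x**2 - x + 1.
14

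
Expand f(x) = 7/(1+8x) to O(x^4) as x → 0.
7 - 56*x + 448*x**2 - 3584*x**3 + O(x**4)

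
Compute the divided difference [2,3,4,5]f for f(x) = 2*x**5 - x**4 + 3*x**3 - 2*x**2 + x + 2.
239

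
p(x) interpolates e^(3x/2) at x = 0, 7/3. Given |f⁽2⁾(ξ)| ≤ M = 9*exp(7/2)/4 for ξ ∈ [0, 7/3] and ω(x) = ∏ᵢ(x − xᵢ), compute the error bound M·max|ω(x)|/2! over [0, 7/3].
49*exp(7/2)/32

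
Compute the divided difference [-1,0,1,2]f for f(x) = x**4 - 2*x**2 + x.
2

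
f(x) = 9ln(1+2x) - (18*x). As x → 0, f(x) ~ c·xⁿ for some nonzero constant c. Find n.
2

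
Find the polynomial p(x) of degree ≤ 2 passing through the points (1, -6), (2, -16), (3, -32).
-3*x**2 - x - 2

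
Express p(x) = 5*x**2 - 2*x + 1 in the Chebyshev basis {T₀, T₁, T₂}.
(7/2)T₀ + (-2)T₁ + (5/2)T₂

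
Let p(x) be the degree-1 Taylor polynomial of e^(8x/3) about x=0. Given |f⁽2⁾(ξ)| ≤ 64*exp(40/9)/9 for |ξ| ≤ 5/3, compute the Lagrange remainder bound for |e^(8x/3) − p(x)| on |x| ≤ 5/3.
800*exp(40/9)/81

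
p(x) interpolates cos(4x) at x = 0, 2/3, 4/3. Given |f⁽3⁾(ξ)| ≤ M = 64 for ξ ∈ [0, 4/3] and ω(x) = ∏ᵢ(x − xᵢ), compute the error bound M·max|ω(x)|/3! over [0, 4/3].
512*sqrt(3)/729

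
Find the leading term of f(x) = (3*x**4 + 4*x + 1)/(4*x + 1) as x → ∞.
3*x**3/4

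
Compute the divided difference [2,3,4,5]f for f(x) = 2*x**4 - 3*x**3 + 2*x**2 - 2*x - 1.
25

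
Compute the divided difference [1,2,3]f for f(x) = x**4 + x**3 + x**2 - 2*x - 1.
32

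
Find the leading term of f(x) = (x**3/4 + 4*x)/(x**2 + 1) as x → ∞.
x/4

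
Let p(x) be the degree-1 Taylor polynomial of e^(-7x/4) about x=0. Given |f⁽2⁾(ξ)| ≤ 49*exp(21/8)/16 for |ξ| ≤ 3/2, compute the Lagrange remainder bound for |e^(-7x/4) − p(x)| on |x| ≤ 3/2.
441*exp(21/8)/128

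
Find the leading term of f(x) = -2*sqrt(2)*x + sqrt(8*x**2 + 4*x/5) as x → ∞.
sqrt(2)/10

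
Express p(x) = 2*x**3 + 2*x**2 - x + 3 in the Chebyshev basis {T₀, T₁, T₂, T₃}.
(4)T₀ + (1/2)T₁ + T₂ + (1/2)T₃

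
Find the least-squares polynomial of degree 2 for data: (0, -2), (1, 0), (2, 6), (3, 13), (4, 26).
-67/35 + (23/70)x + (23/14)x²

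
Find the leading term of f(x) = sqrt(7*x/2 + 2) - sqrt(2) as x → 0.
7*sqrt(2)*x/8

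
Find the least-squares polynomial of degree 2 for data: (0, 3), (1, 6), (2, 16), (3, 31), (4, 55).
109/35 + (-37/70)x + (47/14)x²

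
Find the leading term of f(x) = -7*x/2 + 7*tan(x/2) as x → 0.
7*x**3/24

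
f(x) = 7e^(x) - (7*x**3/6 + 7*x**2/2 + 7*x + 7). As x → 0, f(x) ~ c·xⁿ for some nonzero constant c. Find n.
4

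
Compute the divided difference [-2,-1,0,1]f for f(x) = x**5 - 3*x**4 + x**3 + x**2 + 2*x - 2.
12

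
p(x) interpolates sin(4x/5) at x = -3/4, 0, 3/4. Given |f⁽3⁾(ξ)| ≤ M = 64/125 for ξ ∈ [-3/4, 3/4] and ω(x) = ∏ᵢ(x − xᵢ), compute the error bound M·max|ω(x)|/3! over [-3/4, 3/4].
sqrt(3)/125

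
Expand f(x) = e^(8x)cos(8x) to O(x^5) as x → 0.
1 + 8*x - 512*x**3/3 - 2048*x**4/3 + O(x**5)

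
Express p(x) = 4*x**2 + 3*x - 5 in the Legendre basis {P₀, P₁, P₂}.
(-11/3)P₀ + (3)P₁ + (8/3)P₂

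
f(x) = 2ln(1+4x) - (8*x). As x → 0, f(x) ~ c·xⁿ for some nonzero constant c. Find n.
2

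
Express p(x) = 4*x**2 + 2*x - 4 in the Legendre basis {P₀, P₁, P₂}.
(-8/3)P₀ + (2)P₁ + (8/3)P₂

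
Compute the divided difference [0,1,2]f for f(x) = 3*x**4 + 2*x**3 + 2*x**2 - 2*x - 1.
29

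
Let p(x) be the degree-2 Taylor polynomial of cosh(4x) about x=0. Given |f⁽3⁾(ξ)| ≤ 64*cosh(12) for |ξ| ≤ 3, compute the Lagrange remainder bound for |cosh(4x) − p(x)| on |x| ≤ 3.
288*cosh(12)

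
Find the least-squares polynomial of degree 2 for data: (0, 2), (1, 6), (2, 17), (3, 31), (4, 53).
69/35 + (109/70)x + (39/14)x²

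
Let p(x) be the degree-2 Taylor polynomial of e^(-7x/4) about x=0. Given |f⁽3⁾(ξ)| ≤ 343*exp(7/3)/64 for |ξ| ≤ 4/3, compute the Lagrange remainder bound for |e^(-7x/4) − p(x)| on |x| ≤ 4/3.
343*exp(7/3)/162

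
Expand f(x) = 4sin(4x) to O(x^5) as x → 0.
16*x - 128*x**3/3 + O(x**5)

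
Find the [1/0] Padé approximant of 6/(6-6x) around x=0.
x + 1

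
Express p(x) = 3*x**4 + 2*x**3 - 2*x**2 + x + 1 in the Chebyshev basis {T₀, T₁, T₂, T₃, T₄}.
(9/8)T₀ + (5/2)T₁ + (1/2)T₂ + (1/2)T₃ + (3/8)T₄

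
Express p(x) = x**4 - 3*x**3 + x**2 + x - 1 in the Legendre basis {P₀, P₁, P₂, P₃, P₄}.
(-7/15)P₀ + (-4/5)P₁ + (26/21)P₂ + (-6/5)P₃ + (8/35)P₄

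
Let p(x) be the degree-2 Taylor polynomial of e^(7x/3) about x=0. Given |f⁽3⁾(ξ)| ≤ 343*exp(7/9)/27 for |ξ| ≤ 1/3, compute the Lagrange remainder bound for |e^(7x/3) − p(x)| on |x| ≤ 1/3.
343*exp(7/9)/4374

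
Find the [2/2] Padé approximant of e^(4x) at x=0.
(4*x**2/3 + 2*x + 1)/(4*x**2/3 - 2*x + 1)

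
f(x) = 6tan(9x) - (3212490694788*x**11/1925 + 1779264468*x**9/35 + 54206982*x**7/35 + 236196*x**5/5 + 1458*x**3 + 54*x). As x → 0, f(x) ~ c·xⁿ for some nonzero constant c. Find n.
13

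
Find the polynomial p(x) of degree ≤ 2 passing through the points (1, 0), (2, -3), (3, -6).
3 - 3*x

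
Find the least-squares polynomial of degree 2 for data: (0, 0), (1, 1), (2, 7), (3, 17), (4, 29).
-2/7 + (-1/35)x + (13/7)x²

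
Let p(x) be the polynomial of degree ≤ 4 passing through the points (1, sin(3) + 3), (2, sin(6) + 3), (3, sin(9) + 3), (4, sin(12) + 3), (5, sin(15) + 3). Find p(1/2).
35*sin(15)/128 + 315*sin(3)/128 - 45*sin(12)/32 - 105*sin(6)/32 + 189*sin(9)/64 + 3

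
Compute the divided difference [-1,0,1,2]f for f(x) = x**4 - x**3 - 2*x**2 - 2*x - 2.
1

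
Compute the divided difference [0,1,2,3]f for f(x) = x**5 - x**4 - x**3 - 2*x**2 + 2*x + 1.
18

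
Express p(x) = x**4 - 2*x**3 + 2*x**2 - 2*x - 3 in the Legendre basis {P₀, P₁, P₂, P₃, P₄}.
(-32/15)P₀ + (-16/5)P₁ + (40/21)P₂ + (-4/5)P₃ + (8/35)P₄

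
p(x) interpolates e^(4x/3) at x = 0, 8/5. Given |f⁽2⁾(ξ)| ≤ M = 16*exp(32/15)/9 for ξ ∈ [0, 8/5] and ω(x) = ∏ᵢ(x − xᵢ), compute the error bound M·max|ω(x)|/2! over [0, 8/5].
128*exp(32/15)/225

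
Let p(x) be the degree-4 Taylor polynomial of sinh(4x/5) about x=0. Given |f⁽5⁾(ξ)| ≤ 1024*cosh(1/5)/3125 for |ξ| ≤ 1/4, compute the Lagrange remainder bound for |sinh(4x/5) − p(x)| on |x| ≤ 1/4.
cosh(1/5)/375000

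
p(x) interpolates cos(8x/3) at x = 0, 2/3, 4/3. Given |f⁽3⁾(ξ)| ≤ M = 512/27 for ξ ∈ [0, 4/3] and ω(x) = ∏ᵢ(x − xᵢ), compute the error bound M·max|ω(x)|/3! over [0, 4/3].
4096*sqrt(3)/19683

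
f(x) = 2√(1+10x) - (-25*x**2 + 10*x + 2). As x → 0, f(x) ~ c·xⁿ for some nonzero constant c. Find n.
3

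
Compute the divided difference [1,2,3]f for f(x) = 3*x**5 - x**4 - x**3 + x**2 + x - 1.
240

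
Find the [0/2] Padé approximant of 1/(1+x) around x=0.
1/(x + 1)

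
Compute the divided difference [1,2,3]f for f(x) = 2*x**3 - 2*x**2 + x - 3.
10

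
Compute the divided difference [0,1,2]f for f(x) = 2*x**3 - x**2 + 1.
5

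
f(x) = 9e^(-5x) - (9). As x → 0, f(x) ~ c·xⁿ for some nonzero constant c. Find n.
1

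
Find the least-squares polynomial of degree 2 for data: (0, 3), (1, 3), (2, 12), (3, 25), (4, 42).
17/7 + (-6/7)x + (19/7)x²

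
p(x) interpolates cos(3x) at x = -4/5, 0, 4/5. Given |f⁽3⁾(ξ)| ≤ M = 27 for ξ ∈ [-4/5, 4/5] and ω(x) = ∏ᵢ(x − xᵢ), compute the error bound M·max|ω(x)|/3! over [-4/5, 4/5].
64*sqrt(3)/125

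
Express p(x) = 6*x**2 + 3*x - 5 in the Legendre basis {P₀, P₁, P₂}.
(-3)P₀ + (3)P₁ + (4)P₂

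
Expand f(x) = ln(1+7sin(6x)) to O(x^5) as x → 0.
42*x - 882*x**2 + 24444*x**3 - 767340*x**4 + O(x**5)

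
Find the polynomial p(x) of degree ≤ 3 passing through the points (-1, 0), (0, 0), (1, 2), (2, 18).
2*x**3 + x**2 - x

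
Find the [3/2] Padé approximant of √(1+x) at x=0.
(x**3/32 + 9*x**2/16 + 3*x/2 + 1)/(3*x**2/16 + x + 1)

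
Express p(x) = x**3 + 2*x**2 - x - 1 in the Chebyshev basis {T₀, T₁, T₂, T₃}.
(-1/4)T₁ + T₂ + (1/4)T₃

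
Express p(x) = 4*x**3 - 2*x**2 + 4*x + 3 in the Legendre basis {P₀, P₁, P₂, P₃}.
(7/3)P₀ + (32/5)P₁ + (-4/3)P₂ + (8/5)P₃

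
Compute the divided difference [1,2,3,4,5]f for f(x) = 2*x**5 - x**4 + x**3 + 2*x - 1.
29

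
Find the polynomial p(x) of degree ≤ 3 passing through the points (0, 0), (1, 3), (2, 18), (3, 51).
x**3 + 3*x**2 - x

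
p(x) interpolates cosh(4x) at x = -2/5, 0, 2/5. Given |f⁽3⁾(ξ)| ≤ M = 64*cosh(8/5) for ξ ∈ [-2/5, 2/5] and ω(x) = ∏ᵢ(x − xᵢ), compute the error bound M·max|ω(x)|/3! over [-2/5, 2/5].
512*sqrt(3)*cosh(8/5)/3375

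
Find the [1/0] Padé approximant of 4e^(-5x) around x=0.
4 - 20*x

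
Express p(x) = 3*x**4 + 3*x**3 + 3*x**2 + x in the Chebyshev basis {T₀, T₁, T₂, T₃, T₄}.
(21/8)T₀ + (13/4)T₁ + (3)T₂ + (3/4)T₃ + (3/8)T₄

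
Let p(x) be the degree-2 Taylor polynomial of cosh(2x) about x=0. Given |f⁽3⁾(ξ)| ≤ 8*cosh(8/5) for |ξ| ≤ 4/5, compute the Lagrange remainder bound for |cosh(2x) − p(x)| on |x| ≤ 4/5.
256*cosh(8/5)/375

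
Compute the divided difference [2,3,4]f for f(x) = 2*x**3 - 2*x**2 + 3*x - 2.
16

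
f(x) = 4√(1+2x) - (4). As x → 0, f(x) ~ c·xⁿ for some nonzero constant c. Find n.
1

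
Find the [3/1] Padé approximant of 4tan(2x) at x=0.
32*x**3/3 + 8*x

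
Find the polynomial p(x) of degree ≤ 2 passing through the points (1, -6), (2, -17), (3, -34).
-3*x**2 - 2*x - 1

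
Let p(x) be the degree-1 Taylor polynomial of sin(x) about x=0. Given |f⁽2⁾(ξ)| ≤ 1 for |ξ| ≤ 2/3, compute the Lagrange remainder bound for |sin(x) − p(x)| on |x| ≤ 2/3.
2/9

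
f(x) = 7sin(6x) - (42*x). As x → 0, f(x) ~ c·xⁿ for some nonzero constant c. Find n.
3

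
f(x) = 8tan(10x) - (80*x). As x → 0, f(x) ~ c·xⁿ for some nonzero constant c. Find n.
3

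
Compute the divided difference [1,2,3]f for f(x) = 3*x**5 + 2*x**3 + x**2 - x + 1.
283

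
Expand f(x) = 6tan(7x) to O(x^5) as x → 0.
42*x + 686*x**3 + O(x**5)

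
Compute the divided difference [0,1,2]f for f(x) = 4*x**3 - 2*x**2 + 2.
10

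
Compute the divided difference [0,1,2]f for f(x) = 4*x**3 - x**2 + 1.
11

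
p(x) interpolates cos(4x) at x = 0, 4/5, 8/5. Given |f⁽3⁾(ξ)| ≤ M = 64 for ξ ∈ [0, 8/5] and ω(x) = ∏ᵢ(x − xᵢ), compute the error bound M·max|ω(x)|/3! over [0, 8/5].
4096*sqrt(3)/3375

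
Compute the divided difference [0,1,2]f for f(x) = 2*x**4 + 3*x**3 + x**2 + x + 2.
24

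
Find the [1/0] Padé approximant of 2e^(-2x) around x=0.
2 - 4*x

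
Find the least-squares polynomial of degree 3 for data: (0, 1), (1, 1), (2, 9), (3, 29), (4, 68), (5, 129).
127/126 + (-1633/756)x + (169/126)x² + (91/108)x³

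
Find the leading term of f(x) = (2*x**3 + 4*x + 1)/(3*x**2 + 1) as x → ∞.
2*x/3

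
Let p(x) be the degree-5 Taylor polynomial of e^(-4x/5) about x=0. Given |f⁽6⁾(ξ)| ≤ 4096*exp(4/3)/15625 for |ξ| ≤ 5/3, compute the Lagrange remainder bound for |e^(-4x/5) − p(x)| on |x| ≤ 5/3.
256*exp(4/3)/32805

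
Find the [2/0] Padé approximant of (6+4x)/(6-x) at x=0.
5*x**2/36 + 5*x/6 + 1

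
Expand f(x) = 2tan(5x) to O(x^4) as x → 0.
10*x + 250*x**3/3 + O(x**4)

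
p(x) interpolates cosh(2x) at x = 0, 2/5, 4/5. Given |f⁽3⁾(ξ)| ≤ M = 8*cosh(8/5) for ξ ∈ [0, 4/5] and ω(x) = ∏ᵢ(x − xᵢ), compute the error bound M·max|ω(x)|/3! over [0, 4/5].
64*sqrt(3)*cosh(8/5)/3375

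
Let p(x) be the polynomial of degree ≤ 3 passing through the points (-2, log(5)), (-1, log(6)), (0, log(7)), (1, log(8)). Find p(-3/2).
log(2*135**(5/16)*2**(1/8)*7**(11/16)/7)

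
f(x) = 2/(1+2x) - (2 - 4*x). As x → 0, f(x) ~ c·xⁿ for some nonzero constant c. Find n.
2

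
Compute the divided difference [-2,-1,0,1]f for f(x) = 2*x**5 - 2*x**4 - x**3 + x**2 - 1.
13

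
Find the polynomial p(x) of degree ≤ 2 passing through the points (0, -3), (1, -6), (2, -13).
-2*x**2 - x - 3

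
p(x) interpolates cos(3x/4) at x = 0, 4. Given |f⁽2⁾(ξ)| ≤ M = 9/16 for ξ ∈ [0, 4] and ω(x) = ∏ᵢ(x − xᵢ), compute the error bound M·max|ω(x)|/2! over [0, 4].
9/8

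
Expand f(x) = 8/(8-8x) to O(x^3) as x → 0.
1 + x + x**2 + O(x**3)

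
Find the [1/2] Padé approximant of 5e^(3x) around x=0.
(5*x + 5)/(3*x**2/2 - 2*x + 1)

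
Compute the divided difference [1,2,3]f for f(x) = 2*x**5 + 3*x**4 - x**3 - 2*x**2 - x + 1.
247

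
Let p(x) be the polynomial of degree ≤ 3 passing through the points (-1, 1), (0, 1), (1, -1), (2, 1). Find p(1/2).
-1/8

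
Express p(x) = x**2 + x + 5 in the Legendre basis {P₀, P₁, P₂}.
(16/3)P₀ + P₁ + (2/3)P₂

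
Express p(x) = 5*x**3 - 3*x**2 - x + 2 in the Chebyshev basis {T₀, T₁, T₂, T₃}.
(1/2)T₀ + (11/4)T₁ + (-3/2)T₂ + (5/4)T₃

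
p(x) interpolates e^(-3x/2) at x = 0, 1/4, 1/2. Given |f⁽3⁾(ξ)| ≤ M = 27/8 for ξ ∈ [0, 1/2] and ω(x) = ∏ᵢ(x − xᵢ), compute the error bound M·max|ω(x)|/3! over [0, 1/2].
sqrt(3)/512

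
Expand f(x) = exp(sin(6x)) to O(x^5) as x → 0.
1 + 6*x + 18*x**2 - 162*x**4 + O(x**5)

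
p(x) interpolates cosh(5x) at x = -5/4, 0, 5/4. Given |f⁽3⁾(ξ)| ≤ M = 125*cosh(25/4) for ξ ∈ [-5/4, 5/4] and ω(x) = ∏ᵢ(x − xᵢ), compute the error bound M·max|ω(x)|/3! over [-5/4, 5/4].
15625*sqrt(3)*cosh(25/4)/1728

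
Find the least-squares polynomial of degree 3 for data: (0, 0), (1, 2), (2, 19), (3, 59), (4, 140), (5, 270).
-5/63 + (-8/189)x + (4/9)x² + (56/27)x³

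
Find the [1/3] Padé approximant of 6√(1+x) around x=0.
(21*x/4 + 6)/(x**3/64 - x**2/16 + 3*x/8 + 1)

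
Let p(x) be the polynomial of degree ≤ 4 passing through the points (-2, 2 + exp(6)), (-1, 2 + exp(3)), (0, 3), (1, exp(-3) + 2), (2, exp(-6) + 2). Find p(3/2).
((-5*exp(6) + 186 + 28*exp(3))*exp(6) + 35 + 140*exp(3))*exp(-6)/128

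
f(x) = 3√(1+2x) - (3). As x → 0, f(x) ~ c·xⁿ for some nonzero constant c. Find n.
1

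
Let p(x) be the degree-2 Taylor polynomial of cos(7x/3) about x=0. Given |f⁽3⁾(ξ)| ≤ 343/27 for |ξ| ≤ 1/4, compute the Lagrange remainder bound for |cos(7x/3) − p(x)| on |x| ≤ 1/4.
343/10368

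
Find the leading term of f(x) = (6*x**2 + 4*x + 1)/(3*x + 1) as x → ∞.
2*x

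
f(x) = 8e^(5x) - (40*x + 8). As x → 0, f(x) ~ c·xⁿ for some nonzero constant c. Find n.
2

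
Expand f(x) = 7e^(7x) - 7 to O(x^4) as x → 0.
49*x + 343*x**2/2 + 2401*x**3/6 + O(x**4)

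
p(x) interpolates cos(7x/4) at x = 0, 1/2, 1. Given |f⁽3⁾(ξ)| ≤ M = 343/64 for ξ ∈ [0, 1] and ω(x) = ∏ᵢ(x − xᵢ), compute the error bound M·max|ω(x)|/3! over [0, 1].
343*sqrt(3)/13824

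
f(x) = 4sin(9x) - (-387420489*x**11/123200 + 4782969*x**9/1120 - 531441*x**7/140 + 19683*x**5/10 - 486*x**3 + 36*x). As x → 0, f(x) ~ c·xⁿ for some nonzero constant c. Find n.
13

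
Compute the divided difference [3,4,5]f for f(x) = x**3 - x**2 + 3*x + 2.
11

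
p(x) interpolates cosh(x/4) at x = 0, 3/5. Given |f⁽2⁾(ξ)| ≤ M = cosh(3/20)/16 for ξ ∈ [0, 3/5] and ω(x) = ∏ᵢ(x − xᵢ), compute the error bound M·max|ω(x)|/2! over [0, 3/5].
9*cosh(3/20)/3200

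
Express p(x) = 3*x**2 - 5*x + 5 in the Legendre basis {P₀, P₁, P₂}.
(6)P₀ + (-5)P₁ + (2)P₂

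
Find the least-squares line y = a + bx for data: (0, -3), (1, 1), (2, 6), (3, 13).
a = -37/10, b = 53/10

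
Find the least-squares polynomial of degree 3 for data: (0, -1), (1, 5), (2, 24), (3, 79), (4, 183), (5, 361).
-62/63 + (136/27)x + (-155/63)x² + (86/27)x³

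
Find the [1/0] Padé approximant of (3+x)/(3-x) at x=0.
2*x/3 + 1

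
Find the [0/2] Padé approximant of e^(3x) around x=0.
1/(9*x**2/2 - 3*x + 1)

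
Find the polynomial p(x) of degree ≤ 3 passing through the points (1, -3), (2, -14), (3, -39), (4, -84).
-x**3 - x**2 - x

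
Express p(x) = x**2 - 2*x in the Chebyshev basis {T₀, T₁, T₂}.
(1/2)T₀ + (-2)T₁ + (1/2)T₂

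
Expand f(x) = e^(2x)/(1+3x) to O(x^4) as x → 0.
1 - x + 5*x**2 - 41*x**3/3 + O(x**4)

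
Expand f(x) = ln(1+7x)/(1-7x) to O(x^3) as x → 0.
7*x + 49*x**2/2 + O(x**3)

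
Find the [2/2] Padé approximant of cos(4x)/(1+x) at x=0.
(-136*x**2/21 - 4*x/21 + 1)/(4*x**2/3 + 17*x/21 + 1)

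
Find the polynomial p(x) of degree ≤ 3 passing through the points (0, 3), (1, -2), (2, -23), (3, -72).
-2*x**3 - 2*x**2 - x + 3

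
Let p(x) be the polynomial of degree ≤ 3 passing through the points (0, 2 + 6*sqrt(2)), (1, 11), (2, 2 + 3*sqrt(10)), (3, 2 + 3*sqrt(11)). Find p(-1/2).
-283/16 - 15*sqrt(11)/16 + 63*sqrt(10)/16 + 105*sqrt(2)/8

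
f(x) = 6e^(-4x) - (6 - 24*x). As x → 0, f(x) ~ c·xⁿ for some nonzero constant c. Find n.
2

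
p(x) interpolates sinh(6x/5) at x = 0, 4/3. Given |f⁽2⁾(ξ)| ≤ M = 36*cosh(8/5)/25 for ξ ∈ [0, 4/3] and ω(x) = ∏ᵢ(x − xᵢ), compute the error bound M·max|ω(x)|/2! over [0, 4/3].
8*cosh(8/5)/25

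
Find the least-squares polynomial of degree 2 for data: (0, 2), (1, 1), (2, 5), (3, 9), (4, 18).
13/7 + (-12/7)x + (10/7)x²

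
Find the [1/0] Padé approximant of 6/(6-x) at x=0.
x/6 + 1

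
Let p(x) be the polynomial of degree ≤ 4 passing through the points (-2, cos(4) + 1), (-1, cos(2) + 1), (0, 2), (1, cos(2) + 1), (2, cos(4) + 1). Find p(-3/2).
21*cos(2)/16 + 15*cos(4)/64 + 29/64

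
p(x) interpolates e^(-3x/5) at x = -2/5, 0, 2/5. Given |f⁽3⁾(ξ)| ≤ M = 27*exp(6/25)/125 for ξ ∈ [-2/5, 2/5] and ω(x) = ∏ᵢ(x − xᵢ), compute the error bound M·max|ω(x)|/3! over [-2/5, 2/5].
8*sqrt(3)*exp(6/25)/15625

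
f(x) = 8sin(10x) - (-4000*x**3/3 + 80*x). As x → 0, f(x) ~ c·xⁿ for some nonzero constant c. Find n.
5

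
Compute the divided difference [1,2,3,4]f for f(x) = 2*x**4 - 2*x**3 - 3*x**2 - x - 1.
18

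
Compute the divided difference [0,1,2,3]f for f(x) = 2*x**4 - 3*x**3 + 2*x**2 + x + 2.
9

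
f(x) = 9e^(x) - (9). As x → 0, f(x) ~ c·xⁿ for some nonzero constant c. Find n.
1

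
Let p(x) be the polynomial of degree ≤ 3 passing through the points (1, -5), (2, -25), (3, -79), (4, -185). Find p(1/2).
-17/8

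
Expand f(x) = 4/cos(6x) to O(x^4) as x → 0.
4 + 72*x**2 + O(x**4)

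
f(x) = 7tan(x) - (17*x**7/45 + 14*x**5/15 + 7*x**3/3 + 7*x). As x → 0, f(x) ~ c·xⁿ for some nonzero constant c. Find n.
9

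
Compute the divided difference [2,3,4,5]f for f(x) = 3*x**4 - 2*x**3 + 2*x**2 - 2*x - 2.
40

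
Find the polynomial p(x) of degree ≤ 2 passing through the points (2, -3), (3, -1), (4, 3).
x**2 - 3*x - 1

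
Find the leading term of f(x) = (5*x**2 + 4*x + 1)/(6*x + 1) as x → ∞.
5*x/6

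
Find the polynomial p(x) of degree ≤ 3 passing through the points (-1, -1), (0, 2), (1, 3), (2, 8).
x**3 - x**2 + x + 2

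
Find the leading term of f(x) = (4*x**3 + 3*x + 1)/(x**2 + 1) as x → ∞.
4*x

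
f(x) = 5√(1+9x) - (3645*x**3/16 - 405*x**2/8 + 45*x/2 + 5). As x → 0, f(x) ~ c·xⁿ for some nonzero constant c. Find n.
4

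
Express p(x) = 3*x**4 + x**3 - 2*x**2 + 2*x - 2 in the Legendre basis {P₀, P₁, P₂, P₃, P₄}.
(-31/15)P₀ + (13/5)P₁ + (8/21)P₂ + (2/5)P₃ + (24/35)P₄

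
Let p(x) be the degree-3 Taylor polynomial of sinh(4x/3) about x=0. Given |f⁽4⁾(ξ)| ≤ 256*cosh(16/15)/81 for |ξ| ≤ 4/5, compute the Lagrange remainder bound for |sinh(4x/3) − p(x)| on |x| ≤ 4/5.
8192*cosh(16/15)/151875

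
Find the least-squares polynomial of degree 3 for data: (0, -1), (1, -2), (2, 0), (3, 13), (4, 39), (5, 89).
-22/21 + (-65/126)x + (-121/84)x² + (37/36)x³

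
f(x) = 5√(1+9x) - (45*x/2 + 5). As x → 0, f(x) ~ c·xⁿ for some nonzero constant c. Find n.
2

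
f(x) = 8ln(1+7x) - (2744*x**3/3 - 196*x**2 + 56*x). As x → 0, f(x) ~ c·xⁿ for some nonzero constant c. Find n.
4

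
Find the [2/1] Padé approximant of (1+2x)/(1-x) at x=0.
(2*x + 1)/(1 - x)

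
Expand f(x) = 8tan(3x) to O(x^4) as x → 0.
24*x + 72*x**3 + O(x**4)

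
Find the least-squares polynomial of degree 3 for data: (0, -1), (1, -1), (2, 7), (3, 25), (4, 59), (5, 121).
-85/63 + (206/189)x + (-101/126)x² + (59/54)x³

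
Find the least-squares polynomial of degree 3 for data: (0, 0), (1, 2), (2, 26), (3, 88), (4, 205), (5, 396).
-13/126 + (-1811/756)x + (121/63)x² + (311/108)x³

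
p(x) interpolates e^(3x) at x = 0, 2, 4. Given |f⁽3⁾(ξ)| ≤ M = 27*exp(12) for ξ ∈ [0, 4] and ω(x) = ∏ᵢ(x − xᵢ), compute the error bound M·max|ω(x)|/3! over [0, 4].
8*sqrt(3)*exp(12)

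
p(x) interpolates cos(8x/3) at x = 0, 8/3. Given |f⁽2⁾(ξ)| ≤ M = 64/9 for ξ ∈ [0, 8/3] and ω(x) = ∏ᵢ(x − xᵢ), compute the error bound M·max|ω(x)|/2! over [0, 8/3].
512/81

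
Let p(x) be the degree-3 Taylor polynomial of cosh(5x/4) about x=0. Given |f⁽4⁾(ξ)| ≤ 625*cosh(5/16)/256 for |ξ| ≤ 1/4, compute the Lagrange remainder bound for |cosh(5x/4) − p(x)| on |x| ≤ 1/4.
625*cosh(5/16)/1572864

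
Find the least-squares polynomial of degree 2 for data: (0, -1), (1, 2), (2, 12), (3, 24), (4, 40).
-7/5 + (12/5)x + (2)x²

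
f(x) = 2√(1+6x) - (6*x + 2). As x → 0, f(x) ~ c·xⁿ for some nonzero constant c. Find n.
2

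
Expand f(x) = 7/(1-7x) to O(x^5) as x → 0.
7 + 49*x + 343*x**2 + 2401*x**3 + 16807*x**4 + O(x**5)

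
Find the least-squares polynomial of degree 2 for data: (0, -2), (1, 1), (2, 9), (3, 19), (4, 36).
-67/35 + (29/35)x + (15/7)x²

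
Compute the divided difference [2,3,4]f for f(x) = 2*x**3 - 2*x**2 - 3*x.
16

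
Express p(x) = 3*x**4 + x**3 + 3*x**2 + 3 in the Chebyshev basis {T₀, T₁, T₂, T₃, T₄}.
(45/8)T₀ + (3/4)T₁ + (3)T₂ + (1/4)T₃ + (3/8)T₄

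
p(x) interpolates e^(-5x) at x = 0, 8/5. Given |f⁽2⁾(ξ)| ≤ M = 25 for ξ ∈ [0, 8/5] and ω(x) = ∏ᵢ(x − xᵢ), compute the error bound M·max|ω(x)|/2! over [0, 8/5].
8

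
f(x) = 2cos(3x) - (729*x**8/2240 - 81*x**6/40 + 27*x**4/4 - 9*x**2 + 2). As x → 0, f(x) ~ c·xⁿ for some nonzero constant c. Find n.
10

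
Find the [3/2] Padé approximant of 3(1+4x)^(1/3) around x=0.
(448*x**3/135 + 112*x**2/5 + 84*x/5 + 3)/(32*x**2/9 + 64*x/15 + 1)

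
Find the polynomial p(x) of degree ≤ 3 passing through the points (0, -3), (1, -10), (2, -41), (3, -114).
-3*x**3 - 3*x**2 - x - 3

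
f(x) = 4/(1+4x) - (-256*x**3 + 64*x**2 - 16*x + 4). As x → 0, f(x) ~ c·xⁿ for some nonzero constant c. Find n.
4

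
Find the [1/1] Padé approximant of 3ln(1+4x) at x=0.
12*x/(2*x + 1)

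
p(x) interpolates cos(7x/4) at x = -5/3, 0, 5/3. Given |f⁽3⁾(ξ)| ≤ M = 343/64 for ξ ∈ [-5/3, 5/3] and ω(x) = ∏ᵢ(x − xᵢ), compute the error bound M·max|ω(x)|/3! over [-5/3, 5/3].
42875*sqrt(3)/46656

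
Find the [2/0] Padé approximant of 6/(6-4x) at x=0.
4*x**2/9 + 2*x/3 + 1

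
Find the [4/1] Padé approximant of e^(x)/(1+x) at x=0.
(53*x**4/1080 + 7*x**3/45 + x**2/2 + 44*x/45 + 1)/(44*x/45 + 1)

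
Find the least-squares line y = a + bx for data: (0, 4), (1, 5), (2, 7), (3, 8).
a = 39/10, b = 7/5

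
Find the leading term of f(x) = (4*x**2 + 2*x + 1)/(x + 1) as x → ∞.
4*x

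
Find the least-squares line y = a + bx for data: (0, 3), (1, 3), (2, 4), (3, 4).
a = 29/10, b = 2/5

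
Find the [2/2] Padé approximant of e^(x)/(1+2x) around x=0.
(37*x**2/204 + 23*x/34 + 1)/(-131*x**2/204 + 57*x/34 + 1)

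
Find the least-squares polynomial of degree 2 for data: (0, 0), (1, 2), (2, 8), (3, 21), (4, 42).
3/7 + (-179/70)x + (45/14)x²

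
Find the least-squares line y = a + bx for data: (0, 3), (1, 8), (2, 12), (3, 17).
a = 31/10, b = 23/5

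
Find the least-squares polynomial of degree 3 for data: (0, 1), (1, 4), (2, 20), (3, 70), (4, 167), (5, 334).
1 + (27/14)x + (-29/14)x² + (3)x³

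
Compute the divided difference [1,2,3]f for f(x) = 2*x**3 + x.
12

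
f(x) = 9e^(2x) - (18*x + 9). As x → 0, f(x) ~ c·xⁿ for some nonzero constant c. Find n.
2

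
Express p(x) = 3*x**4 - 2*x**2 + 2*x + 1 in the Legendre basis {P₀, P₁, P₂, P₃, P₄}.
(14/15)P₀ + (2)P₁ + (8/21)P₂ + (24/35)P₄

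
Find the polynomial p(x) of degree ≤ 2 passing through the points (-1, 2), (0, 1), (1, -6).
-3*x**2 - 4*x + 1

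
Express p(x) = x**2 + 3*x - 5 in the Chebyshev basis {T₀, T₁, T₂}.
(-9/2)T₀ + (3)T₁ + (1/2)T₂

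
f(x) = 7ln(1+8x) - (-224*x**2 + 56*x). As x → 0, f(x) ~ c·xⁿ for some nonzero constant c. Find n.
3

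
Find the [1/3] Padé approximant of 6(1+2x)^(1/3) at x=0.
(10*x + 6)/(8*x**3/81 - 2*x**2/9 + x + 1)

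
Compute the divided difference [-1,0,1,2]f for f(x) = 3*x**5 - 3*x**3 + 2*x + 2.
12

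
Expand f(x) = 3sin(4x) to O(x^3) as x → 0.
12*x + O(x**3)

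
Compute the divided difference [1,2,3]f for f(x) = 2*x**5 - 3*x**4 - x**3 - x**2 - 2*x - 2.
98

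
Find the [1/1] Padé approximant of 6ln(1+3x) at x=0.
18*x/(3*x/2 + 1)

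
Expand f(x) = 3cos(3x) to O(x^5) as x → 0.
3 - 27*x**2/2 + 81*x**4/8 + O(x**5)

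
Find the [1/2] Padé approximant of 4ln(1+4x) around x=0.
16*x/(-4*x**2/3 + 2*x + 1)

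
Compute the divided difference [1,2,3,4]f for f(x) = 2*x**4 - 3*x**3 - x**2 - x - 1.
17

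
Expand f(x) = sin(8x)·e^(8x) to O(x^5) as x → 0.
8*x + 64*x**2 + 512*x**3/3 + O(x**5)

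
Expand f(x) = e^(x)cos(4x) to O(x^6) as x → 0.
1 + x - 15*x**2/2 - 47*x**3/6 + 161*x**4/24 + 1121*x**5/120 + O(x**6)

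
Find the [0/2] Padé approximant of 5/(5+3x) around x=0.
1/(3*x/5 + 1)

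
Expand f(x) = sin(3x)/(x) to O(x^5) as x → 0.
3 - 9*x**2/2 + 81*x**4/40 + O(x**5)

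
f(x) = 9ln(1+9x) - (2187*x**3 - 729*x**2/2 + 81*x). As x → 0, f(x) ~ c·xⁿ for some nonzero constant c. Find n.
4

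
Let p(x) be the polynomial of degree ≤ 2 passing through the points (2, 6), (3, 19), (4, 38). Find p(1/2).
-9/4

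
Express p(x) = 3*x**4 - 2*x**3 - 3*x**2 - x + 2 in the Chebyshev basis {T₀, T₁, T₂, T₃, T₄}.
(13/8)T₀ + (-5/2)T₁ + (-1/2)T₃ + (3/8)T₄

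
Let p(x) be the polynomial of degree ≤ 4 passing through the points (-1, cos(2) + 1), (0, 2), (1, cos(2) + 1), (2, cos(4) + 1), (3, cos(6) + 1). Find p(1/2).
85*cos(2)/128 + 3*cos(6)/128 - 5*cos(4)/32 + 47/32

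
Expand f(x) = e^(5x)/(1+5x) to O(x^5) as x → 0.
1 + 25*x**2/2 - 125*x**3/3 + 1875*x**4/8 + O(x**5)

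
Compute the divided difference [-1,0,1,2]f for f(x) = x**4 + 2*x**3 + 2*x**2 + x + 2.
4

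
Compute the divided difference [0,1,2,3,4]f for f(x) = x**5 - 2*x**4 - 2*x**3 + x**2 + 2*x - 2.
8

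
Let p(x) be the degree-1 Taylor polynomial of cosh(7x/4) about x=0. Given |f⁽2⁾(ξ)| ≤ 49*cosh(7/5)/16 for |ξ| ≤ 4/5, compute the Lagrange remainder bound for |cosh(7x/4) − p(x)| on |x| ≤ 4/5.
49*cosh(7/5)/50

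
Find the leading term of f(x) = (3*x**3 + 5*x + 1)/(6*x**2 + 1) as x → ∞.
x/2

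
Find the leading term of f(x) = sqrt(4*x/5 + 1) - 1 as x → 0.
2*x/5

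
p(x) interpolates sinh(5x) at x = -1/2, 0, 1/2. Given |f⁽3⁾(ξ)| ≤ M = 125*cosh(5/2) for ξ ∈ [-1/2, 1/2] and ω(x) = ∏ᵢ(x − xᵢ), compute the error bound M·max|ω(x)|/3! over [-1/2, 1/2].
125*sqrt(3)*cosh(5/2)/216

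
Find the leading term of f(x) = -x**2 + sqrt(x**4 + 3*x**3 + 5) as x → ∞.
3*x/2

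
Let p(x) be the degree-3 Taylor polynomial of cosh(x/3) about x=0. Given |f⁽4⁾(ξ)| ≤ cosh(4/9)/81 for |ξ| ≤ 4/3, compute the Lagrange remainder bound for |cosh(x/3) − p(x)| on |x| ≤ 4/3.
32*cosh(4/9)/19683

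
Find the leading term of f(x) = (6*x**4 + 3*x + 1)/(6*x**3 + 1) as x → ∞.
x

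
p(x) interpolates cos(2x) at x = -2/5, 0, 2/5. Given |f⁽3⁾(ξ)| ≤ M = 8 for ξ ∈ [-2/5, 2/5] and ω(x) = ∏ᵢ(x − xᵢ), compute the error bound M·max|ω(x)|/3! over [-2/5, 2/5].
64*sqrt(3)/3375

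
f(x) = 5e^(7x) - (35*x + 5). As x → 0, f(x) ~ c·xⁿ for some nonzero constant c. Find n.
2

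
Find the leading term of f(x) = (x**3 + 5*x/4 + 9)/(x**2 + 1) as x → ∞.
x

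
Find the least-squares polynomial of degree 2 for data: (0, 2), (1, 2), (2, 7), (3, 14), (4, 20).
7/5 + (4/5)x + x²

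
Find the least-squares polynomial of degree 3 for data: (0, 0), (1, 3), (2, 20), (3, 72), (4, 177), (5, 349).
31/126 + (-115/756)x + (-7/9)x² + (319/108)x³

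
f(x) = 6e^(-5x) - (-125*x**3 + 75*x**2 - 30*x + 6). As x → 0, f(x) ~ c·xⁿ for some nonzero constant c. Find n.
4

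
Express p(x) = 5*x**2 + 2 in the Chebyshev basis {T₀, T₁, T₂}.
(9/2)T₀ + (5/2)T₂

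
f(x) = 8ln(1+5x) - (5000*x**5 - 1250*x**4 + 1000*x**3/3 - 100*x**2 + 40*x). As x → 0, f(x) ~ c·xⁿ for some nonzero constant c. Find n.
6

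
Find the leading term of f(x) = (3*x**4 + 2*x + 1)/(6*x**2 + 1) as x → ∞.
x**2/2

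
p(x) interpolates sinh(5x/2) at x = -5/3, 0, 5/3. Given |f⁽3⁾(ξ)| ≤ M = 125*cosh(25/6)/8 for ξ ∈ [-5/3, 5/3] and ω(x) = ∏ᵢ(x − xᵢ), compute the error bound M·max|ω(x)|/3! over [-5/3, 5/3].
15625*sqrt(3)*cosh(25/6)/5832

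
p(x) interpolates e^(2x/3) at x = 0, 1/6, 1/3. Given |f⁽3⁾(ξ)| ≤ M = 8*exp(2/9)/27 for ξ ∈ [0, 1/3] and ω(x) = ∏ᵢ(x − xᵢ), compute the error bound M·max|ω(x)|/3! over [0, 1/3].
sqrt(3)*exp(2/9)/19683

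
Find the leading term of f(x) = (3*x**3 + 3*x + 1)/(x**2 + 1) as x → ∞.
3*x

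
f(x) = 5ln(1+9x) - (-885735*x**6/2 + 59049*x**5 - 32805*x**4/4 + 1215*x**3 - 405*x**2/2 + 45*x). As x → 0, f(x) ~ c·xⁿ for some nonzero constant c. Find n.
7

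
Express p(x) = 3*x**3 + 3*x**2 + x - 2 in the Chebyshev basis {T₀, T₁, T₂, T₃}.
(-1/2)T₀ + (13/4)T₁ + (3/2)T₂ + (3/4)T₃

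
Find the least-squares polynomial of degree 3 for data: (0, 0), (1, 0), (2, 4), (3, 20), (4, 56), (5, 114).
4/21 + (-83/63)x + (-19/42)x² + (19/18)x³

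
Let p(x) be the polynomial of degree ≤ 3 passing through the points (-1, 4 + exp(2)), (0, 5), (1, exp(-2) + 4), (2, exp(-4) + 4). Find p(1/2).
(-1 + 9*exp(2) + (73 - exp(2))*exp(4))*exp(-4)/16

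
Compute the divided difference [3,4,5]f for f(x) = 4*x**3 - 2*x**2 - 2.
46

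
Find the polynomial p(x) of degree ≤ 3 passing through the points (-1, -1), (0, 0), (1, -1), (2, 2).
x**3 - x**2 - x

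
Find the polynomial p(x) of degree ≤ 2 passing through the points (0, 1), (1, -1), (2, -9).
-3*x**2 + x + 1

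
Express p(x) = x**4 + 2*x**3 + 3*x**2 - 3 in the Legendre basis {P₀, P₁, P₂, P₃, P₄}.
(-9/5)P₀ + (6/5)P₁ + (18/7)P₂ + (4/5)P₃ + (8/35)P₄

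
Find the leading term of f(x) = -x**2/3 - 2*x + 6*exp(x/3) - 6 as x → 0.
x**3/27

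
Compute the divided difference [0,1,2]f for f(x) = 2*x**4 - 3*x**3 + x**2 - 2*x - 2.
6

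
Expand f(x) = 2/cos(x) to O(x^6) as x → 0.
2 + x**2 + 5*x**4/12 + O(x**6)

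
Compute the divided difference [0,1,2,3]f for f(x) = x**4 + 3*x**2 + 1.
6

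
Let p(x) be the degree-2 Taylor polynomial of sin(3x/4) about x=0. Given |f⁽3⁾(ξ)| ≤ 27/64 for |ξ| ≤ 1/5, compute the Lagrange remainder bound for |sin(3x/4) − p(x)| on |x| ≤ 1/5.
9/16000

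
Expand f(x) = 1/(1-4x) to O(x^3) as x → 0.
1 + 4*x + 16*x**2 + O(x**3)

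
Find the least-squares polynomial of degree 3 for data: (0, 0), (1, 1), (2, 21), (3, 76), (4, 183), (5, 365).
-29/126 + (-433/756)x + (-11/18)x² + (331/108)x³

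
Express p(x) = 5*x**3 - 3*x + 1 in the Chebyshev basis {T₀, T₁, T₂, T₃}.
T₀ + (3/4)T₁ + (5/4)T₃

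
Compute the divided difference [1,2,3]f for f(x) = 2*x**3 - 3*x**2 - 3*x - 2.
9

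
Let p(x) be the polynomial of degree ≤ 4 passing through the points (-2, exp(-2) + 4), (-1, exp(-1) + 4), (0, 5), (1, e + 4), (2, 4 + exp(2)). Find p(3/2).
(-5 + 28*e + (35*exp(2) + 140*e + 442)*exp(2))*exp(-2)/128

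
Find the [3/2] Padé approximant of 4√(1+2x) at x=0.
(x**3 + 9*x**2 + 12*x + 4)/(3*x**2/4 + 2*x + 1)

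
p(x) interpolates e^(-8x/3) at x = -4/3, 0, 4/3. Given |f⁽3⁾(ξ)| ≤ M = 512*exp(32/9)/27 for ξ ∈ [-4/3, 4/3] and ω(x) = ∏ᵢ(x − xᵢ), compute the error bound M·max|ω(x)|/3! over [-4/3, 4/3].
32768*sqrt(3)*exp(32/9)/19683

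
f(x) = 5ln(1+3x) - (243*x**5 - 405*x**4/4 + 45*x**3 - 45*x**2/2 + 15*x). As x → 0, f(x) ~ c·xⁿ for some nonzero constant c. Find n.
6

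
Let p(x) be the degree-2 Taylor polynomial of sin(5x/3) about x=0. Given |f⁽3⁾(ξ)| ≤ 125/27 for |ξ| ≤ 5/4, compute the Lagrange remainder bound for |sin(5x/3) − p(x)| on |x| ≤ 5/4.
15625/10368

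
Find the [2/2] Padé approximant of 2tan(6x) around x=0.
12*x/(1 - 12*x**2)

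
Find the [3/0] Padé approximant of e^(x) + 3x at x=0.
x**3/6 + x**2/2 + 4*x + 1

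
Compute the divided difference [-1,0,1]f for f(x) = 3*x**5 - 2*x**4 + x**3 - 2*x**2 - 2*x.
-4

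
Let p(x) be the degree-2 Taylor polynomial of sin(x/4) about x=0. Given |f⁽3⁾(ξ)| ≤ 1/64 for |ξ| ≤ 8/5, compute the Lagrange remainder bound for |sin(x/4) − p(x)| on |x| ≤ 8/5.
4/375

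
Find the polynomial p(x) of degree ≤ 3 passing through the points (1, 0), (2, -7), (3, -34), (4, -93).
-2*x**3 + 2*x**2 + x - 1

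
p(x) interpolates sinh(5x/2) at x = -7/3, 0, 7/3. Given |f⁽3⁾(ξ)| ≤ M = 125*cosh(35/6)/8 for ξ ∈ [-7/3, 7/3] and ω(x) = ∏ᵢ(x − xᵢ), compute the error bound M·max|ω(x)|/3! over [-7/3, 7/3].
42875*sqrt(3)*cosh(35/6)/5832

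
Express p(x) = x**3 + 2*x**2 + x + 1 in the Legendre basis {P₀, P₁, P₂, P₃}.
(5/3)P₀ + (8/5)P₁ + (4/3)P₂ + (2/5)P₃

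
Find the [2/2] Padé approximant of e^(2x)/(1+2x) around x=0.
(7*x**2/9 + 4*x/3 + 1)/(-11*x**2/9 + 4*x/3 + 1)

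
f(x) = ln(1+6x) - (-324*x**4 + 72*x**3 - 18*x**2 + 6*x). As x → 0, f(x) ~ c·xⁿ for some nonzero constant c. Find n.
5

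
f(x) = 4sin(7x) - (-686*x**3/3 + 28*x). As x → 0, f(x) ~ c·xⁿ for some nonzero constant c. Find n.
5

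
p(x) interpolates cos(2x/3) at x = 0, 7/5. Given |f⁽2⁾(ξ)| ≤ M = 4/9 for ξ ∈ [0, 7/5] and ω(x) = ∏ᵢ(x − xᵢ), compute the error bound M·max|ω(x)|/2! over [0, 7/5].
49/450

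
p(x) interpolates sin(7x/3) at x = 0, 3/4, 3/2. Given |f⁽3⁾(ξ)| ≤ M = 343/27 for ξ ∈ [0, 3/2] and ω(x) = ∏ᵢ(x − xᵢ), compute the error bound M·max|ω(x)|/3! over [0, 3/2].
343*sqrt(3)/1728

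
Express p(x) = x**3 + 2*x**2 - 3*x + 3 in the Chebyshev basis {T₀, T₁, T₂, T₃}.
(4)T₀ + (-9/4)T₁ + T₂ + (1/4)T₃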